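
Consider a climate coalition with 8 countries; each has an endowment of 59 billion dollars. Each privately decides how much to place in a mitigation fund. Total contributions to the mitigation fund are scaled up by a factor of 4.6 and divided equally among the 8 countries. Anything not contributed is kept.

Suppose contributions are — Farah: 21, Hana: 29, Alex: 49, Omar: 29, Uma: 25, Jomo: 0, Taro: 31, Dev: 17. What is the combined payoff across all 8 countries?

Total contributed: 21 + 29 + 49 + 29 + 25 + 0 + 31 + 17 = 201; total kept: 8 × 59 − 201 = 271.
The mitigation fund pays out 4.6 × 201 = 924.60 in aggregate.
Group total = 271 + 924.60 = 1195.60.

1195.60 billion dollars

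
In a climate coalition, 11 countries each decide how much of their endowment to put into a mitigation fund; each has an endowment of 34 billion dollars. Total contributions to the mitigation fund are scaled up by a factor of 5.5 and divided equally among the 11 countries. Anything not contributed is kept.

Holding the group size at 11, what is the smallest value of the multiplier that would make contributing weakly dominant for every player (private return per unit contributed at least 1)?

11

A contributed unit returns (multiplier)/11 to its contributor.
This reaches 1 exactly when the multiplier is 11.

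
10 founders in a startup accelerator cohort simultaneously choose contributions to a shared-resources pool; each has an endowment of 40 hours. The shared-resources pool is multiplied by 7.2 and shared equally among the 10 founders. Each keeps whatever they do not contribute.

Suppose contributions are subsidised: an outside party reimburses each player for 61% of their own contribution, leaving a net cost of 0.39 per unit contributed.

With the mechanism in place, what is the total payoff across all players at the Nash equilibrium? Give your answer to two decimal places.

The effective private return per unit is now (7.2/10) / 0.39 = 1.8462 > 1, so every player's dominant strategy flips to full contribution.
At the Nash equilibrium everyone contributes 40. Group total payoff = 10 × (40 × 0.61 + 7.2 × 40) = 3124.00.

3124.00 hours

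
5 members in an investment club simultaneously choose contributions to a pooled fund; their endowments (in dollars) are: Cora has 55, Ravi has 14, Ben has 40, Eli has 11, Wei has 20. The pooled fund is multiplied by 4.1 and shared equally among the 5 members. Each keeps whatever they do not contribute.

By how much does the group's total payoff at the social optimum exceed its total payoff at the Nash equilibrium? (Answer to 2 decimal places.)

434.00 dollars

The private return per contributed unit is 4.1/5 = 0.8200 < 1 for every player regardless of endowment, so the Nash equilibrium is zero contribution and the group total is Σ E_j = 55 + 14 + 40 + 11 + 20 = 140.
Each contributed unit returns 4.100 to the group, so the social optimum is full contribution by everyone: group total = 4.100 × 140 = 574.00.
Efficiency loss = (4.100 − 1) × 140 = 434.00.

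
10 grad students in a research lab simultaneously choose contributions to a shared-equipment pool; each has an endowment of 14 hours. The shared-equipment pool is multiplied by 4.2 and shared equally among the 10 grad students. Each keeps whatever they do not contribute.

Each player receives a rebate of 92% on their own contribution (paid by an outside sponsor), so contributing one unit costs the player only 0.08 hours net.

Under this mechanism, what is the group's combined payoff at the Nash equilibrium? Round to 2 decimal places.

With the mechanism, a contributed unit returns (4.2/10) / 0.08 = 5.2500 per unit of net cost to the contributor — now above 1 — so contributing fully is weakly dominant for every player.
So the Nash equilibrium is full contribution by all 10; the group earns 10 × (14 × 0.92 + 4.2 × 14) = 716.80.

716.80 hours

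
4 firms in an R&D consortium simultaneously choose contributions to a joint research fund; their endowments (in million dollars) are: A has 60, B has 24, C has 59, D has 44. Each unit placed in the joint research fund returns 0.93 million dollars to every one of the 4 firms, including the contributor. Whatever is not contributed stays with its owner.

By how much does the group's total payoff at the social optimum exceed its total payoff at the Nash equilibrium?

508.64 million dollars

The private return per contributed unit is 0.93 < 1 for everyone, so the Nash equilibrium is zero contribution and the group total is Σ E_j = 60 + 24 + 59 + 44 = 187.
Each contributed unit returns 3.720 to the group, so the social optimum is full contribution by everyone: group total = 3.720 × 187 = 695.64.
Efficiency loss = (3.720 − 1) × 187 = 508.64.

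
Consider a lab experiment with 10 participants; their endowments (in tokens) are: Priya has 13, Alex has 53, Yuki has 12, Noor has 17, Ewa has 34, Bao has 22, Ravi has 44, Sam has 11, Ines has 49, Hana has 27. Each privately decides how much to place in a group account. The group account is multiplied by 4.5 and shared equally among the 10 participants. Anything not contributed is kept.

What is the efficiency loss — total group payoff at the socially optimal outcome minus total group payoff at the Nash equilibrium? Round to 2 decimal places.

The private return per contributed unit is 4.5/10 = 0.4500 < 1 for every player regardless of endowment, so the Nash equilibrium is zero contribution and the group total is Σ E_j = 13 + 53 + 12 + 17 + 34 + 22 + 44 + 11 + 49 + 27 = 282.
Each contributed unit returns 4.500 to the group, so the social optimum is full contribution by everyone: group total = 4.500 × 282 = 1269.00.
Efficiency loss = (4.500 − 1) × 282 = 987.00.

987.00 tokens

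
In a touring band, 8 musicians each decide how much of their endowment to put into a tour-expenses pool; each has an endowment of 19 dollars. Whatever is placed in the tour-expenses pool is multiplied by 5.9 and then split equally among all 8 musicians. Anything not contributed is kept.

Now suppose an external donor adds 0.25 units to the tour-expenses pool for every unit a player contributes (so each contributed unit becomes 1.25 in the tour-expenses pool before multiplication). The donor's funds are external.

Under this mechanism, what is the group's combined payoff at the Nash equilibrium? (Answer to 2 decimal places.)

With the mechanism, a contributed unit returns 5.9 × 1.25 / 8 = 0.9219 per unit of net cost — still below 1 — so contributing 0 remains dominant for every player.
Everyone keeps their endowment and the group total is 8 × 19 = 152.

152.00 dollars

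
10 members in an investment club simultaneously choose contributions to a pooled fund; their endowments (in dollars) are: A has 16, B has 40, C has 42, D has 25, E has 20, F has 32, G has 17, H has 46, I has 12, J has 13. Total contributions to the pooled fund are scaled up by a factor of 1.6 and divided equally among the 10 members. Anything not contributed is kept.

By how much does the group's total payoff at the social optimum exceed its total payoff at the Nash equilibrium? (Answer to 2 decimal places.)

The private return per contributed unit is 1.6/10 = 0.1600 < 1 for every player regardless of endowment, so the Nash equilibrium is zero contribution and the group total is Σ E_j = 16 + 40 + 42 + 25 + 20 + 32 + 17 + 46 + 12 + 13 = 263.
Each contributed unit returns 1.600 to the group, so the social optimum is full contribution by everyone: group total = 1.600 × 263 = 420.80.
Efficiency loss = (1.600 − 1) × 263 = 157.80.

157.80 dollars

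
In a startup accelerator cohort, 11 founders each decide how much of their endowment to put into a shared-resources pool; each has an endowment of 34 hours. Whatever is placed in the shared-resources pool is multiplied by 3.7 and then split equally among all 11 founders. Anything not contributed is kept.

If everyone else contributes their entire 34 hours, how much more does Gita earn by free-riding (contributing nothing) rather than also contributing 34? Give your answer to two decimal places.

Switching from a contribution of 34 to 0 lets Gita keep an extra 34 hours, but lowers the shared-resources pool by 34, which costs Gita their own share of that drop: 3.7/11 × 34 = 11.44.
Net gain = 34 − 11.44 = 22.56. The private return per contributed unit (0.3364) is below 1, so free-riding is indeed the best response regardless of what the others do.

22.56 hours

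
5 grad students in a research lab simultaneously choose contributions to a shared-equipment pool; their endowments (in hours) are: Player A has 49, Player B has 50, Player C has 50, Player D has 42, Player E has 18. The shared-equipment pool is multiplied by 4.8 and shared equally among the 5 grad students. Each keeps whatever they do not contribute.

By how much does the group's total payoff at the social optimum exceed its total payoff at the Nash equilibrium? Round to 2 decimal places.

The private return per contributed unit is 4.8/5 = 0.9600 < 1 for every player regardless of endowment, so the Nash equilibrium is zero contribution and the group total is Σ E_j = 49 + 50 + 50 + 42 + 18 = 209.
Each contributed unit returns 4.800 to the group, so the social optimum is full contribution by everyone: group total = 4.800 × 209 = 1003.20.
Efficiency loss = (4.800 − 1) × 209 = 794.20.

794.20 hours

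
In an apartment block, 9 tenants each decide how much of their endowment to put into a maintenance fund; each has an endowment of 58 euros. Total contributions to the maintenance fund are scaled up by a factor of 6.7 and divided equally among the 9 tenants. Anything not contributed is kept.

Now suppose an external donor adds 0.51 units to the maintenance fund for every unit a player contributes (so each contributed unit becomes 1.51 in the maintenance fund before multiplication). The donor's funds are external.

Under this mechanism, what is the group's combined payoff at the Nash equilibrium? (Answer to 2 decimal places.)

5281.07 euros

The effective private return per unit is now 6.7 × 1.51 / 9 = 1.1241 > 1, so every player's dominant strategy flips to full contribution.
So the Nash equilibrium is full contribution by all 9; the group earns 6.7 × 1.51 × 522 = 5281.07.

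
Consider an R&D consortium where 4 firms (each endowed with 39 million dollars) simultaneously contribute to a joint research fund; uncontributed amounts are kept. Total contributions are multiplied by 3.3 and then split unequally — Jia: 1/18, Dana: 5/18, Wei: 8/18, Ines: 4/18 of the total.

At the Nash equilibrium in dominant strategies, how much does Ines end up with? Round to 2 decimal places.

A player with share s gets back 3.3·s per unit contributed, so full contribution is dominant for anyone with s > 1/3.3 = 0.3030 and zero contribution is dominant for anyone below.
Only Wei (8/18) clears that bar, contributing 39; the remaining 3 contribute 0. Total contributed: 39.
Ines keeps 39 and receives 3.3 × 39 × 4/18 = 28.60 from the joint research fund, for a payoff of 67.60.

67.60 million dollars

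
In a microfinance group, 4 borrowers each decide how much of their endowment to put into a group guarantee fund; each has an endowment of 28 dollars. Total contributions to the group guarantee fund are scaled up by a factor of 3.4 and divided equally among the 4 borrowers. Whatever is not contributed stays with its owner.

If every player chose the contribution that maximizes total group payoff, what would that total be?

Each contributed unit returns 3.400 to the group as a whole (0.8500 to each of 4 players), which exceeds 1, so the social optimum is full contribution: group total = 3.400 × 112 = 380.80.

380.80 dollars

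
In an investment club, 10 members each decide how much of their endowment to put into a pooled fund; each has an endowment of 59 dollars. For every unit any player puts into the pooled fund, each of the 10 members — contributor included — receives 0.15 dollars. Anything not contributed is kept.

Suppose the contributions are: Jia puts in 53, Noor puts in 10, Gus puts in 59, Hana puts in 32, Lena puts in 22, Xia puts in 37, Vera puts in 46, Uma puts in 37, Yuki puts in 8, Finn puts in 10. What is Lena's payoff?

84.10 dollars

Total contributed: 53 + 10 + 59 + 32 + 22 + 37 + 46 + 37 + 8 + 10 = 314.
Each receives 0.15 × 314 = 47.10 from the pooled fund.
Lena keeps 59 − 22 = 37, so Lena's payoff is 37 + 47.10 = 84.10.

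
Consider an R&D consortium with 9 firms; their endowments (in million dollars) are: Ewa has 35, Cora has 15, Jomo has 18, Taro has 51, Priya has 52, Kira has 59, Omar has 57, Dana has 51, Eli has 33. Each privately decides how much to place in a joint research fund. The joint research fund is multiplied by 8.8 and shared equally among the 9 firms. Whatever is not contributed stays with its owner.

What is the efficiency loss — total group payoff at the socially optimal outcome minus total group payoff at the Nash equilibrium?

2893.80 million dollars

The private return per contributed unit is 8.8/9 = 0.9778 < 1 for every player regardless of endowment, so the Nash equilibrium is zero contribution and the group total is Σ E_j = 35 + 15 + 18 + 51 + 52 + 59 + 57 + 51 + 33 = 371.
Each contributed unit returns 8.800 to the group, so the social optimum is full contribution by everyone: group total = 8.800 × 371 = 3264.80.
Efficiency loss = (8.800 − 1) × 371 = 2893.80.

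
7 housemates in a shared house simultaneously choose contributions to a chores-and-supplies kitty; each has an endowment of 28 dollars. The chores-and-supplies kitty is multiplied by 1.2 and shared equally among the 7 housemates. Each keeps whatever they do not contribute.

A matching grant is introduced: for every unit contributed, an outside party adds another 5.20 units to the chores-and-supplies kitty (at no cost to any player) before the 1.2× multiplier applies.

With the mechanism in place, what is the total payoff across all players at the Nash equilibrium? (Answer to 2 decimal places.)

1458.24 dollars

With the mechanism, a contributed unit returns 1.2 × 6.20 / 7 = 1.0629 per unit of net cost to the contributor — now above 1 — so contributing fully is weakly dominant for every player.
So the Nash equilibrium is full contribution by all 7; the group earns 1.2 × 6.20 × 196 = 1458.24.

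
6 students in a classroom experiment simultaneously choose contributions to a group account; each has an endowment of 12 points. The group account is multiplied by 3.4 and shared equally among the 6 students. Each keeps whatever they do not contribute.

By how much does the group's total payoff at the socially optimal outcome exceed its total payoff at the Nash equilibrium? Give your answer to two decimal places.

172.80 points

Each contributed unit returns 3.4/6 = 0.5667 to its contributor — below 1 — so contributing 0 is dominant for every player. At the Nash equilibrium everyone keeps their 12, and the group total is 6 × 12 = 72.
Each contributed unit returns 3.400 to the group as a whole (0.5667 to each of 6 players), which exceeds 1, so the social optimum is full contribution: group total = 3.400 × 72 = 244.80.
Efficiency loss = 244.80 − 72 = 172.80.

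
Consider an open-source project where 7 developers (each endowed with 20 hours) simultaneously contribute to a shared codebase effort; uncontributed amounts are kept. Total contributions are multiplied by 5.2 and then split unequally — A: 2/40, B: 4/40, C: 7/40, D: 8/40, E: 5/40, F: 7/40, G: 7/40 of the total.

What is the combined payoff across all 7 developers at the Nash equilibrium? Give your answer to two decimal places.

Player j's private return per contributed unit is 5.2 × (j's share). Contributing is weakly dominant for j when that share is at least 1/5.2 = 0.1923, and contributing 0 is dominant otherwise.
Only D (8/40) clears that bar, contributing 20; the remaining 6 contribute 0. Total contributed: 20.
The shared codebase effort pays out 5.2 × 20 = 104.00 in total (split across the unequal shares, but the aggregate is all that matters for the group sum).
The 6 free-riders keep 20 each, adding 120. Group total = 120 + 104.00 = 224.00.

224.00 hours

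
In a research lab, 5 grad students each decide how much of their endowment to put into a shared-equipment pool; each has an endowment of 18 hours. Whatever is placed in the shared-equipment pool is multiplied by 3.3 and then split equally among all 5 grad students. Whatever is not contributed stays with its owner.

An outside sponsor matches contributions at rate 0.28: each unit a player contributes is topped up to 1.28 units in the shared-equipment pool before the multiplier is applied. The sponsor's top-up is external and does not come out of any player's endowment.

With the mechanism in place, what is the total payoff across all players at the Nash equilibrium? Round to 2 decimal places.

The effective private return is 3.3 × 1.28 / 5 = 0.8448, which is still under 1, so the mechanism doesn't change anyone's dominant strategy: zero contribution.
Everyone keeps their endowment and the group total is 5 × 18 = 90.

90.00 hours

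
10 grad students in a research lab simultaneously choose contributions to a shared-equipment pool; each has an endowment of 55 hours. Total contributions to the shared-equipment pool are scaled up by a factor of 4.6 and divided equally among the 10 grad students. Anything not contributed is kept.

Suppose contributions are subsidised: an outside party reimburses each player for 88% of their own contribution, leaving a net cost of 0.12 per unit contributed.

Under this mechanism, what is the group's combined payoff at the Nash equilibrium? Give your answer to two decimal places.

3014.00 hours

Under the mechanism each unit contributed yields (4.6/10) / 0.12 = 3.8333 back to its contributor per unit of net cost, which exceeds 1, making full contribution the dominant choice for everyone.
At the Nash equilibrium everyone contributes 55. Group total payoff = 10 × (55 × 0.88 + 4.6 × 55) = 3014.00.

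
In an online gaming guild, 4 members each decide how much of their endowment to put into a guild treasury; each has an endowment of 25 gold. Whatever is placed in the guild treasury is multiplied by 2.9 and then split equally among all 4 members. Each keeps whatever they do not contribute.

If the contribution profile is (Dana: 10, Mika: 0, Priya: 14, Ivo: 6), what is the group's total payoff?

Total contributed: 10 + 0 + 14 + 6 = 30; total kept: 4 × 25 − 30 = 70.
The guild treasury pays out 2.9 × 30 = 87.00 in aggregate.
Group total = 70 + 87.00 = 157.00.

157.00 gold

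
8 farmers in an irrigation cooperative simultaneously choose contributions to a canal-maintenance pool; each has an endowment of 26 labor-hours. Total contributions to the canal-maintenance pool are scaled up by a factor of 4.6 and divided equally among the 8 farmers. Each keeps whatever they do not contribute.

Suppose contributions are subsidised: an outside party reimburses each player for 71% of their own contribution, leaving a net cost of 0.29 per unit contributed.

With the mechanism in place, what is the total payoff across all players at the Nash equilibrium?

1104.48 labor-hours

Under the mechanism each unit contributed yields (4.6/8) / 0.29 = 1.9828 back to its contributor per unit of net cost, which exceeds 1, making full contribution the dominant choice for everyone.
So the Nash equilibrium is full contribution by all 8; the group earns 8 × (26 × 0.71 + 4.6 × 26) = 1104.48.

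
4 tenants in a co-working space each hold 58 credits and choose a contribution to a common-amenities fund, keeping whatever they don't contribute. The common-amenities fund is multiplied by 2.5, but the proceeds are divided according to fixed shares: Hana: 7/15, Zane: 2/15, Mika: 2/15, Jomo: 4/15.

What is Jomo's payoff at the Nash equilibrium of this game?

For player j, contributing a unit is worthwhile iff 2.5 × (j's share) ≥ 1, i.e. iff j's share is at least 0.4000.
The only share above 0.4000 is Hana's 7/15, contributing 58; the remaining 3 contribute 0. Total contributed: 58.
Jomo keeps 58 and receives 2.5 × 58 × 4/15 = 38.67 from the common-amenities fund, for a payoff of 96.67.

96.67 credits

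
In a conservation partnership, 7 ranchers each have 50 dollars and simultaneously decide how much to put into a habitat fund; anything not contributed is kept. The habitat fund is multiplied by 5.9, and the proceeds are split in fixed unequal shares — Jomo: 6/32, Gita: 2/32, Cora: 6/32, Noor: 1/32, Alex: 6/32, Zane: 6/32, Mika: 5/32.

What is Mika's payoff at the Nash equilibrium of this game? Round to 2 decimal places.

Each unit j contributes comes back to j as 5.9 × (j's share), so j prefers to contribute only if that share exceeds 1/5.9 = 0.1695; otherwise keeping the unit dominates.
Jomo, Cora, Alex and Zane clear that bar, contributing 50 each; the remaining 3 contribute 0. Total contributed: 200.
Mika keeps 50 and receives 5.9 × 200 × 5/32 = 184.38 from the habitat fund, for a payoff of 234.38.

234.38 dollars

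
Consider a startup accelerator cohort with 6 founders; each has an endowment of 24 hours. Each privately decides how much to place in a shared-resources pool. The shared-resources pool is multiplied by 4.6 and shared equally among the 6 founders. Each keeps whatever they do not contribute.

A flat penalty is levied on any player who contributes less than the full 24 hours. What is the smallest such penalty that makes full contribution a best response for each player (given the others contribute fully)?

5.60 hours

Given the others contribute fully, the best deviation is to contribute 0 (any partial contribution still incurs the fine and gives up units whose private return 0.7667 is below 1).
Deviating from 24 to 0 saves 24 hours but forfeits the deviator's share of the drop in the shared-resources pool: 4.6/6 × 24 = 18.40.
So the deviation gain is 24 − 18.40 = 5.60, and the fine must be at least 5.60 hours to wipe it out.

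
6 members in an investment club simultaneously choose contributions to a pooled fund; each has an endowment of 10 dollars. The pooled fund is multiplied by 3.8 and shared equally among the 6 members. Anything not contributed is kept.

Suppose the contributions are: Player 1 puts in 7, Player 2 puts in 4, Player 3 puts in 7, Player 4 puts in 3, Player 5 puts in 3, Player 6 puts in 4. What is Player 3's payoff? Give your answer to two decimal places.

20.73 dollars

Total contributed: 7 + 4 + 7 + 3 + 3 + 4 = 28.
Each receives 3.8 × 28 / 6 = 17.73 from the pooled fund.
Player 3 keeps 10 − 7 = 3, so Player 3's payoff is 3 + 17.73 = 20.73.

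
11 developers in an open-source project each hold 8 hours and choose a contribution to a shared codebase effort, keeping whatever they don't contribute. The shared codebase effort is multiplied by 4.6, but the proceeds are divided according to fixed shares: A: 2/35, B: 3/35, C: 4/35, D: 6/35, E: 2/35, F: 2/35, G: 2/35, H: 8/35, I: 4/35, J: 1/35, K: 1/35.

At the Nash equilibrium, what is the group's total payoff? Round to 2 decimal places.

For player j, contributing a unit is worthwhile iff 4.6 × (j's share) ≥ 1, i.e. iff j's share is at least 0.2174.
H alone (share 8/35) is above the threshold, contributing 8; the remaining 10 contribute 0. Total contributed: 8.
The shared codebase effort pays out 4.6 × 8 = 36.80 in total (split across the unequal shares, but the aggregate is all that matters for the group sum).
The 10 free-riders keep 8 each, adding 80. Group total = 80 + 36.80 = 116.80.

116.80 hours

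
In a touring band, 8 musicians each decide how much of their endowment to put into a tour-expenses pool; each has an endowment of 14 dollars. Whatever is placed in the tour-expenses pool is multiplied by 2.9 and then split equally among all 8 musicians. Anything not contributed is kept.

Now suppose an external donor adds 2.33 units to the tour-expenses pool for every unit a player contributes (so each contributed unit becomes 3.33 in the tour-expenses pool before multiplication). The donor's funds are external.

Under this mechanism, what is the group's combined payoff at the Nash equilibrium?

Under the mechanism each unit contributed yields 2.9 × 3.33 / 8 = 1.2071 back to its contributor per unit of net cost, which exceeds 1, making full contribution the dominant choice for everyone.
At the Nash equilibrium everyone contributes 14. Group total payoff = 2.9 × 3.33 × 112 = 1081.58.

1081.58 dollars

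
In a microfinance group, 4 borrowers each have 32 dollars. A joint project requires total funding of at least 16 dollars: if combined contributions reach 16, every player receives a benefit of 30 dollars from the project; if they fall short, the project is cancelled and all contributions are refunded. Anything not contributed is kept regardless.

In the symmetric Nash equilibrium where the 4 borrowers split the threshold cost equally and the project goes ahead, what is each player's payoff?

Equal share of the threshold: 16/4 = 4.
At this profile no one gains by cutting their contribution: any cut drops the total below 16, the project is cancelled, contributions are refunded, and the deviator ends with 32, which is less than 32 − 4 + 30 = 58. Contributing more than 4 just wastes the excess. So contributing exactly 4 is a best response.
Each player's payoff: 32 − 4 + 30 = 58.

58 dollars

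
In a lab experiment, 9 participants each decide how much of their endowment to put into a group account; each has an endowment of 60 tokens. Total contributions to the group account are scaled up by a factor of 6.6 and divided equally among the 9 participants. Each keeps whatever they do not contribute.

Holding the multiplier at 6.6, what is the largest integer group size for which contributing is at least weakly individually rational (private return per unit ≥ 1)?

6

Private return per unit is 6.6/(group size), which is ≥ 1 whenever the group size is ≤ 6.6.
The largest such integer is 6.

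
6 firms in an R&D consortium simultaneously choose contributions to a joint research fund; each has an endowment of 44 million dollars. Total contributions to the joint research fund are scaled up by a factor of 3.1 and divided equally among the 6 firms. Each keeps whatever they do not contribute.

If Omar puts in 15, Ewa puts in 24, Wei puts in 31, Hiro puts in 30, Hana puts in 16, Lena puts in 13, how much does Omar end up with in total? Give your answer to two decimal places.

95.65 million dollars

Total contributed: 15 + 24 + 31 + 30 + 16 + 13 = 129.
Each receives 3.1 × 129 / 6 = 66.65 from the joint research fund.
Omar keeps 44 − 15 = 29, so Omar's payoff is 29 + 66.65 = 95.65.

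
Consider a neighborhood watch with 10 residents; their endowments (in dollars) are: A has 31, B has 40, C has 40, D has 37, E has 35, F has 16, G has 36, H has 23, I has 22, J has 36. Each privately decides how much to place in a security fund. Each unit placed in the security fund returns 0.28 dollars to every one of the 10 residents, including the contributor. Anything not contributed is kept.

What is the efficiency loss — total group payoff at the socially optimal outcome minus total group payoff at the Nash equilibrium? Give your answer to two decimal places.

The private return per contributed unit is 0.28 < 1 for everyone, so the Nash equilibrium is zero contribution and the group total is Σ E_j = 31 + 40 + 40 + 37 + 35 + 16 + 36 + 23 + 22 + 36 = 316.
Each contributed unit returns 2.800 to the group, so the social optimum is full contribution by everyone: group total = 2.800 × 316 = 884.80.
Efficiency loss = (2.800 − 1) × 316 = 568.80.

568.80 dollars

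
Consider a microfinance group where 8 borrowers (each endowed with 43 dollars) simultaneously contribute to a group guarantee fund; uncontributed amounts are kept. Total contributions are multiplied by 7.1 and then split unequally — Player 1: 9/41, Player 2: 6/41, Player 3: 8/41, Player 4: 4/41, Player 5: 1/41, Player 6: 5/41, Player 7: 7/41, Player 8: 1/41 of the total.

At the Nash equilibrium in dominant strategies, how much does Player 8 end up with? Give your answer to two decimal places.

A player with share s gets back 7.1·s per unit contributed, so full contribution is dominant for anyone with s > 1/7.1 = 0.1408 and zero contribution is dominant for anyone below.
The shares above 0.1408 belong to Player 1, Player 2, Player 3 and Player 7, contributing 43 each; the remaining 4 contribute 0. Total contributed: 172.
Player 8 keeps 43 and receives 7.1 × 172 × 1/41 = 29.79 from the group guarantee fund, for a payoff of 72.79.

72.79 dollars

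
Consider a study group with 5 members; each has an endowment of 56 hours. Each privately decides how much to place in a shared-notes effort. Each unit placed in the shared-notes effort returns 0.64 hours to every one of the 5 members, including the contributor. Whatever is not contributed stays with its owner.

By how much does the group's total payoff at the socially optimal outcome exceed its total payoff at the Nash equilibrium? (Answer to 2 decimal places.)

The private return per contributed unit is 0.64 < 1, so contributing 0 is dominant for every player. At the Nash equilibrium everyone keeps their 56, and the group total is 5 × 56 = 280.
Each contributed unit returns 3.200 to the group as a whole (0.64 to each of 5 players), which exceeds 1, so the social optimum is full contribution: group total = 3.200 × 280 = 896.00.
Efficiency loss = 896.00 − 280 = 616.00.

616.00 hours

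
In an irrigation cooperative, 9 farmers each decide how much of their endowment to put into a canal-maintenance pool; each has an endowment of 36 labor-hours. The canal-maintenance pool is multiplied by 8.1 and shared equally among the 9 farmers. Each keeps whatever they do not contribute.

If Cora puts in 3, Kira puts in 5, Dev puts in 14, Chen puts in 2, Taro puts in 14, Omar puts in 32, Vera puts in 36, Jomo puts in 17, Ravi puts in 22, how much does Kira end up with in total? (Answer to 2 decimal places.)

161.50 labor-hours

Total contributed: 3 + 5 + 14 + 2 + 14 + 32 + 36 + 17 + 22 = 145.
Each receives 8.1 × 145 / 9 = 130.50 from the canal-maintenance pool.
Kira keeps 36 − 5 = 31, so Kira's payoff is 31 + 130.50 = 161.50.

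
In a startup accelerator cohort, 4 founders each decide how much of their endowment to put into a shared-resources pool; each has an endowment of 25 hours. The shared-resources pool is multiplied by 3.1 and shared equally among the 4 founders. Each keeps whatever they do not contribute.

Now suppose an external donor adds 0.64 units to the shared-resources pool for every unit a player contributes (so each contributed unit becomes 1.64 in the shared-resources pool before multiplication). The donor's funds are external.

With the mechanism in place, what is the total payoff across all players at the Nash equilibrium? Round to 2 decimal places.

Under the mechanism each unit contributed yields 3.1 × 1.64 / 4 = 1.2710 back to its contributor per unit of net cost, which exceeds 1, making full contribution the dominant choice for everyone.
At the Nash equilibrium everyone contributes 25. Group total payoff = 3.1 × 1.64 × 100 = 508.40.

508.40 hours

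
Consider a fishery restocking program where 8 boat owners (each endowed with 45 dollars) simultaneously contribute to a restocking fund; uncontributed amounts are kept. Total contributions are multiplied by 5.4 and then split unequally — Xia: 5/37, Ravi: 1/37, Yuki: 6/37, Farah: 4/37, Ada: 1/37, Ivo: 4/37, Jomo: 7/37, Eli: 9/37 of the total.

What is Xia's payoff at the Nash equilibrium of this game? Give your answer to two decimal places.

Player j's private return per contributed unit is 5.4 × (j's share). Contributing is weakly dominant for j when that share is at least 1/5.4 = 0.1852, and contributing 0 is dominant otherwise.
Jomo and Eli are above the threshold, contributing 45 each; the remaining 6 contribute 0. Total contributed: 90.
Xia keeps 45 and receives 5.4 × 90 × 5/37 = 65.68 from the restocking fund, for a payoff of 110.68.

110.68 dollars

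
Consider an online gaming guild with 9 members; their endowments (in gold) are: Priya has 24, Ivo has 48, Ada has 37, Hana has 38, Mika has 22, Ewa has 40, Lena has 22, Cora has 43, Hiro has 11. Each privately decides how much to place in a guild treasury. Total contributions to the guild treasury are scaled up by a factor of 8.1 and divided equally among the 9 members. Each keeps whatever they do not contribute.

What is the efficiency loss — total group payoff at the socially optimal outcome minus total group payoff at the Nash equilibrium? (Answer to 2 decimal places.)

The private return per contributed unit is 8.1/9 = 0.9000 < 1 for every player regardless of endowment, so the Nash equilibrium is zero contribution and the group total is Σ E_j = 24 + 48 + 37 + 38 + 22 + 40 + 22 + 43 + 11 = 285.
Each contributed unit returns 8.100 to the group, so the social optimum is full contribution by everyone: group total = 8.100 × 285 = 2308.50.
Efficiency loss = (8.100 − 1) × 285 = 2023.50.

2023.50 gold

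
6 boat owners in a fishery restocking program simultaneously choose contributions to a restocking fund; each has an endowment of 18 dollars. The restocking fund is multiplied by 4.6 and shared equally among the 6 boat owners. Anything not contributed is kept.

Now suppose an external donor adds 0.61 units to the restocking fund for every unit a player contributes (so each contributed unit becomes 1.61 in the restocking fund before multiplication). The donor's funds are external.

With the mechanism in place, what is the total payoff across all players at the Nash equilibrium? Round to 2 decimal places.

799.85 dollars

With the mechanism, a contributed unit returns 4.6 × 1.61 / 6 = 1.2343 per unit of net cost to the contributor — now above 1 — so contributing fully is weakly dominant for every player.
So the Nash equilibrium is full contribution by all 6; the group earns 4.6 × 1.61 × 108 = 799.85.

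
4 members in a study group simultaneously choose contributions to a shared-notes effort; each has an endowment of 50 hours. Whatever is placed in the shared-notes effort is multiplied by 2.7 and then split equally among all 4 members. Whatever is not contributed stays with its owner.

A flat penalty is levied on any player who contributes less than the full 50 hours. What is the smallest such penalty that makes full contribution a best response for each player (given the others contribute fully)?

Given the others contribute fully, the best deviation is to contribute 0 (any partial contribution still incurs the fine and gives up units whose private return 0.6750 is below 1).
Deviating from 50 to 0 saves 50 hours but forfeits the deviator's share of the drop in the shared-notes effort: 2.7/4 × 50 = 33.75.
So the deviation gain is 50 − 33.75 = 16.25, and the fine must be at least 16.25 hours to wipe it out.

16.25 hours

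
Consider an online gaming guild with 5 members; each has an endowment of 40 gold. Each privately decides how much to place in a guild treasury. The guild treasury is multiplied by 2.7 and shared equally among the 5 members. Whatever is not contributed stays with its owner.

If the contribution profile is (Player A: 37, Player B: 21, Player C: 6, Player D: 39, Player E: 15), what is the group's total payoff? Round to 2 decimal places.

Total contributed: 37 + 21 + 6 + 39 + 15 = 118; total kept: 5 × 40 − 118 = 82.
The guild treasury pays out 2.7 × 118 = 318.60 in aggregate.
Group total = 82 + 318.60 = 400.60.

400.60 gold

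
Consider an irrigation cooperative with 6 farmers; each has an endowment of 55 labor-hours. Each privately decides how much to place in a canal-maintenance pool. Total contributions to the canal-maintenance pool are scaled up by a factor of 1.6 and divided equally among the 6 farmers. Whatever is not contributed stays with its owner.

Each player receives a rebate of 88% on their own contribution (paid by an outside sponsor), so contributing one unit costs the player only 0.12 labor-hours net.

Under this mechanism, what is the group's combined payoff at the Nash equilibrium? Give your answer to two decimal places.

818.40 labor-hours

Under the mechanism each unit contributed yields (1.6/6) / 0.12 = 2.2222 back to its contributor per unit of net cost, which exceeds 1, making full contribution the dominant choice for everyone.
So the Nash equilibrium is full contribution by all 6; the group earns 6 × (55 × 0.88 + 1.6 × 55) = 818.40.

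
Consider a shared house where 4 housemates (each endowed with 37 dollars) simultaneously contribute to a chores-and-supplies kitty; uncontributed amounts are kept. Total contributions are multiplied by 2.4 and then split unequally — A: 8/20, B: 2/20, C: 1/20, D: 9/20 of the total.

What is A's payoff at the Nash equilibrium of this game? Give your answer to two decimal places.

72.52 dollars

Each unit j contributes comes back to j as 2.4 × (j's share), so j prefers to contribute only if that share exceeds 1/2.4 = 0.4167; otherwise keeping the unit dominates.
D alone (share 9/20) is above the threshold, contributing 37; the remaining 3 contribute 0. Total contributed: 37.
A keeps 37 and receives 2.4 × 37 × 8/20 = 35.52 from the chores-and-supplies kitty, for a payoff of 72.52.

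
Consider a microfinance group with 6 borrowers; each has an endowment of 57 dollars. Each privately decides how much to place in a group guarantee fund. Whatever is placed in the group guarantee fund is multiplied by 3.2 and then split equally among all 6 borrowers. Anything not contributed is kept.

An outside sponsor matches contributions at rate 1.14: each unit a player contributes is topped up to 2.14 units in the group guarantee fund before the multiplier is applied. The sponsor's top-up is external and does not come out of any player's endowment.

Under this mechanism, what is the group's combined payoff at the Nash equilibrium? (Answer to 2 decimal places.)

2342.02 dollars

The effective private return per unit is now 3.2 × 2.14 / 6 = 1.1413 > 1, so every player's dominant strategy flips to full contribution.
At the Nash equilibrium everyone contributes 57. Group total payoff = 3.2 × 2.14 × 342 = 2342.02.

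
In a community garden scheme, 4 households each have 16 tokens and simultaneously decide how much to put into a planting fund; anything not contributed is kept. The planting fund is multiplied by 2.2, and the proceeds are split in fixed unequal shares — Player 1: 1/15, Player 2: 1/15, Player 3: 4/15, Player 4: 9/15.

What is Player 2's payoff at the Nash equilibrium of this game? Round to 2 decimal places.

18.35 tokens

A player with share s gets back 2.2·s per unit contributed, so full contribution is dominant for anyone with s > 1/2.2 = 0.4545 and zero contribution is dominant for anyone below.
Player 4 alone (share 9/15) is above the threshold, contributing 16; the remaining 3 contribute 0. Total contributed: 16.
Player 2 keeps 16 and receives 2.2 × 16 × 1/15 = 2.35 from the planting fund, for a payoff of 18.35.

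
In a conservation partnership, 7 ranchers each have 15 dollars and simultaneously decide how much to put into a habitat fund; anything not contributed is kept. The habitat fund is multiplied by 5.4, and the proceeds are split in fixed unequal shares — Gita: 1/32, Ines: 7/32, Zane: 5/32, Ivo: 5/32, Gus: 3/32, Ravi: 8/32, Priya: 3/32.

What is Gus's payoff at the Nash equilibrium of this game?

For player j, contributing a unit is worthwhile iff 5.4 × (j's share) ≥ 1, i.e. iff j's share is at least 0.1852.
The shares above 0.1852 belong to Ines and Ravi, contributing 15 each; the remaining 5 contribute 0. Total contributed: 30.
Gus keeps 15 and receives 5.4 × 30 × 3/32 = 15.19 from the habitat fund, for a payoff of 30.19.

30.19 dollars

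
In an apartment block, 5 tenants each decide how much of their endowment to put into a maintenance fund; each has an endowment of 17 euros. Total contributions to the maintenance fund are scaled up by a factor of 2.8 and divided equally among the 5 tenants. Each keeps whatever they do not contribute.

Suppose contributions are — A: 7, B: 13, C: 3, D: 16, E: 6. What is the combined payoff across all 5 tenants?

Total contributed: 7 + 13 + 3 + 16 + 6 = 45; total kept: 5 × 17 − 45 = 40.
The maintenance fund pays out 2.8 × 45 = 126.00 in aggregate.
Group total = 40 + 126.00 = 166.00.

166.00 euros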